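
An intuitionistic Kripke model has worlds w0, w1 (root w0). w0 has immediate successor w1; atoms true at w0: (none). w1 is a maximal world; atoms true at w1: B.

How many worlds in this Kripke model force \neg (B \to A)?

2

w0: forces it.
w1: forces it.
Worlds forcing the formula: {w0, w1}.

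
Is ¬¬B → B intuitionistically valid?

This is double-negation elimination, which is not intuitionistically valid.
A Kripke countermodel: worlds a, b; order generated by a ≤ b; atoms true at each world — a:{}; b:{B}.
a ⊮ ¬¬B → B: already at a itself, a ⊩ ¬¬B but a ⊮ B.
a lacks atom B, so a ⊮ B.
So the root a does not force the formula.

No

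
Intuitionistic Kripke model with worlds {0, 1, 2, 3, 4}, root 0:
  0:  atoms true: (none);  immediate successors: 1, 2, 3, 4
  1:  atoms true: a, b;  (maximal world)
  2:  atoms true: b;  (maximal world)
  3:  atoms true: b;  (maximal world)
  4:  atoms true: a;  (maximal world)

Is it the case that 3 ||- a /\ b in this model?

No

3 ||-/- a /\ b since 3 fails a.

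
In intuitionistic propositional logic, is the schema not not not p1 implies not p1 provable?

Yes

This is triple-negation reduction, which is intuitionistically derivable.
Assume not not not p1 and suppose p1. Then not not p1 (double-negation introduction), contradicting not not not p1. So not p1.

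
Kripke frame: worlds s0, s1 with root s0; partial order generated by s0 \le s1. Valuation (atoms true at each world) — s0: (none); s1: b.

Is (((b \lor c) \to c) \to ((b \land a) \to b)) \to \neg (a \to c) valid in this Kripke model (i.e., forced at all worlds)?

Not every world: s0 \nVdash (((b \lor c) \to c) \to ((b \land a) \to b)) \to \neg (a \to c).
s0 \nVdash (((b \lor c) \to c) \to ((b \land a) \to b)) \to \neg (a \to c): already at s0 itself, s0 \Vdash ((b \lor c) \to c) \to ((b \land a) \to b) but s0 \nVdash \neg (a \to c).
s0 \nVdash \neg (a \to c) since s0 is accessible from s0 and s0 \Vdash a \to c.
s0 \Vdash a \to c vacuously: no world accessible from s0 forces the antecedent a.

No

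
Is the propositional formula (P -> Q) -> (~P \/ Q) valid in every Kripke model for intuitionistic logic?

No

This is the material-implication-as-disjunction principle, which is not intuitionistically valid.
A Kripke countermodel: worlds w0, w1; order generated by w0 <= w1; atoms true at each world — w0:{}; w1:{P,Q}.
w0 ||-/- (P -> Q) -> (~P \/ Q): already at w0 itself, w0 ||- P -> Q but w0 ||-/- ~P \/ Q.
w0 ||-/- ~P \/ Q: neither disjunct is forced at w0.
w0 ||-/- ~P since w1 is accessible from w0 and w1 ||- P.
So the root w0 does not force the formula.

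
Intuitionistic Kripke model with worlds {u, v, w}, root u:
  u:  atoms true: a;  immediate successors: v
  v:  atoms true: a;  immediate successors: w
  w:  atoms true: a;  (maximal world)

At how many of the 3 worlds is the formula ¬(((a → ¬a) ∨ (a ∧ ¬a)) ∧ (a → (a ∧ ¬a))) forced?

u: forces it.
v: forces it.
w: forces it.
Worlds forcing the formula: {u, v, w}.

3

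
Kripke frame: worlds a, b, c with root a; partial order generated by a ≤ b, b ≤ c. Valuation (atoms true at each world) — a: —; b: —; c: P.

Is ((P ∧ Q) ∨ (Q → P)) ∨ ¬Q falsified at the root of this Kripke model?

a ⊩ ((P ∧ Q) ∨ (Q → P)) ∨ ¬Q via the disjunct (P ∧ Q) ∨ (Q → P).
So the root a forces ((P ∧ Q) ∨ (Q → P)) ∨ ¬Q; the model is not a countermodel.

No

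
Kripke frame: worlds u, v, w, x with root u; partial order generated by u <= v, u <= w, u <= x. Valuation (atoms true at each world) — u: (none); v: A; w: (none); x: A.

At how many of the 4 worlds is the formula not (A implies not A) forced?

2

u: does not force it — u does not force not (A implies not A) since w is accessible from u and w forces A implies not A.
v: forces it.
w: does not force it — w does not force not (A implies not A) since w is accessible from w and w forces A implies not A.
x: forces it.
Worlds forcing the formula: {v, x}.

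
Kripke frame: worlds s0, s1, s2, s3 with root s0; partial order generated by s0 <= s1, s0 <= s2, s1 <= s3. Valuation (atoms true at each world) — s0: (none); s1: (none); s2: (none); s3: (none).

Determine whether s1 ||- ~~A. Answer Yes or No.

s1 ||-/- ~~A since s1 is accessible from s1 and s1 ||- ~A.
s1 ||- ~A: no world accessible from s1 forces A.

No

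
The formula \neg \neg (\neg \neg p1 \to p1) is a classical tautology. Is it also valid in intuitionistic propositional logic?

Yes

This is the double negation of double-negation elimination, which is intuitionistically derivable.
By Glivenko's theorem the double negation of any classical propositional tautology is intuitionistically provable; \neg \neg p1 \to p1 is classically a tautology.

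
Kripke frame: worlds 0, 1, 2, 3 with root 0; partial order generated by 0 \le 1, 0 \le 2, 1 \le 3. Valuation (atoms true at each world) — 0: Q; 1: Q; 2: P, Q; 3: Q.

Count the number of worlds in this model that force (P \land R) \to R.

4

0: forces it.
1: forces it.
2: forces it.
3: forces it.
Worlds forcing the formula: {0, 1, 2, 3}.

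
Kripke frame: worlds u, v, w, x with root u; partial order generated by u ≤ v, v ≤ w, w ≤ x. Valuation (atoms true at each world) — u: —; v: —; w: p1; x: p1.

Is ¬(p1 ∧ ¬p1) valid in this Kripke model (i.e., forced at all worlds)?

u ⊩ ¬(p1 ∧ ¬p1): no world accessible from u forces p1 ∧ ¬p1.
Since the root u forces ¬(p1 ∧ ¬p1) and forcing is persistent (monotone upward), every world forces it.

Yes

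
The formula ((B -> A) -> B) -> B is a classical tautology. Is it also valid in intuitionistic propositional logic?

No

This is Peirce's law, which is not intuitionistically valid.
A Kripke countermodel: worlds a, b; order generated by a <= b; atoms true at each world — a:{}; b:{B}.
a ||-/- ((B -> A) -> B) -> B: already at a itself, a ||- (B -> A) -> B but a ||-/- B.
a lacks atom B, so a ||-/- B.
So the root a does not force the formula.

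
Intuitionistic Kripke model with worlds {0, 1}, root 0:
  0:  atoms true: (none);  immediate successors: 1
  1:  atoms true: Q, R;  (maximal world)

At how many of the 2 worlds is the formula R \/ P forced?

0: does not force it — 0 ||-/- R \/ P: neither disjunct is forced at 0.
1: forces it.
Worlds forcing the formula: {1}.

1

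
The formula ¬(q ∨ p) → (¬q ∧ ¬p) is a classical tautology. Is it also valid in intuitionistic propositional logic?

This is a constructively valid De Morgan direction (negated disjunction to conjunction of negations), which is intuitionistically derivable.
From ¬(q ∨ p): if q held then q ∨ p would, contradiction — so ¬q; similarly ¬p.

Yes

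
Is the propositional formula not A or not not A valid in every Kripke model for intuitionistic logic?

This is the weak law of excluded middle, which is not intuitionistically valid.
A Kripke countermodel: worlds 0, 1, 2; order generated by 0 <= 1, 0 <= 2; atoms true at each world — 0:{}; 1:{A}; 2:{}.
0 does not force not A or not not A: neither disjunct is forced at 0.
0 does not force not A since 1 is accessible from 0 and 1 forces A.
So the root 0 does not force the formula.

No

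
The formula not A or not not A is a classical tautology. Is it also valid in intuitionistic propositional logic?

No

This is the weak law of excluded middle, which is not intuitionistically valid.
A Kripke countermodel: worlds u, v, w; order generated by u <= v, u <= w; atoms true at each world — u:{}; v:{A}; w:{}.
u does not force not A or not not A: neither disjunct is forced at u.
u does not force not A since v is accessible from u and v forces A.
So the root u does not force the formula.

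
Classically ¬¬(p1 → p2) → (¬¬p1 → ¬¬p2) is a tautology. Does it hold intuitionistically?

Yes

This is the distribution of double negation over implication, which is intuitionistically derivable.
Assume ¬¬(p1 → p2) and ¬¬p1; suppose ¬p2. Then p1 → p2 would give ¬p1 (by contraposition), contradicting ¬¬p1; so ¬(p1 → p2), contradicting ¬¬(p1 → p2). Hence ¬¬p2.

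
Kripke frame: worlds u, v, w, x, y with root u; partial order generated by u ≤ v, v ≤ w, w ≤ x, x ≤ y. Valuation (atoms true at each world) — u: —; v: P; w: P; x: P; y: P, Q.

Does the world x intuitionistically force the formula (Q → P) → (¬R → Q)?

No

x ⊮ (Q → P) → (¬R → Q): already at x itself, x ⊩ Q → P but x ⊮ ¬R → Q.
x ⊮ ¬R → Q: already at x itself, x ⊩ ¬R but x ⊮ Q.
x lacks atom Q, so x ⊮ Q.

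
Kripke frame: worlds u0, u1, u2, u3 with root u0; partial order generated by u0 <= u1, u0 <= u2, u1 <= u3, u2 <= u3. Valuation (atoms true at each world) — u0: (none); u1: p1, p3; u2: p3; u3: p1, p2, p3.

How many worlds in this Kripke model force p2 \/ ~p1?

u0: does not force it — u0 ||-/- p2 \/ ~p1: neither disjunct is forced at u0.
u1: does not force it.
u2: does not force it.
u3: forces it.
Worlds forcing the formula: {u3}.

1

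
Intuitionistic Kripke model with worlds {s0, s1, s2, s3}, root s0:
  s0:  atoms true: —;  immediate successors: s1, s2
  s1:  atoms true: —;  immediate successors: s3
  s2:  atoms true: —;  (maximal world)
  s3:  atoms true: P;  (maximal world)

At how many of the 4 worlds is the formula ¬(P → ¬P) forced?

2

s0: does not force it — s0 ⊮ ¬(P → ¬P) since s2 is accessible from s0 and s2 ⊩ P → ¬P.
s1: forces it.
s2: does not force it — s2 ⊮ ¬(P → ¬P) since s2 is accessible from s2 and s2 ⊩ P → ¬P.
s3: forces it.
Worlds forcing the formula: {s1, s3}.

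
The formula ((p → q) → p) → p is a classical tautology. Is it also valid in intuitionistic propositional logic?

This is Peirce's law, which is not intuitionistically valid.
A Kripke countermodel: worlds s0, s1; order generated by s0 ≤ s1; atoms true at each world — s0:{}; s1:{p}.
s0 ⊮ ((p → q) → p) → p: already at s0 itself, s0 ⊩ (p → q) → p but s0 ⊮ p.
s0 lacks atom p, so s0 ⊮ p.
So the root s0 does not force the formula.

No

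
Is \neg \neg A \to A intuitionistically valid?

This is double-negation elimination, which is not intuitionistically valid.
A Kripke countermodel: worlds w0, w1; order generated by w0 \le w1; atoms true at each world — w0:{}; w1:{A}.
w0 \nVdash \neg \neg A \to A: already at w0 itself, w0 \Vdash \neg \neg A but w0 \nVdash A.
w0 lacks atom A, so w0 \nVdash A.
So the root w0 does not force the formula.

No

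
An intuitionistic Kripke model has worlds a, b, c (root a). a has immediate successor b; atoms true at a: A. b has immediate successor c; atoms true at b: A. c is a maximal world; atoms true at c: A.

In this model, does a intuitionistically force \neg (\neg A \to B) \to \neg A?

Yes

a \Vdash \neg (\neg A \to B) \to \neg A vacuously: no world accessible from a forces the antecedent \neg (\neg A \to B).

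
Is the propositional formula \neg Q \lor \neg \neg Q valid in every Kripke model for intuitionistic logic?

This is the weak law of excluded middle, which is not intuitionistically valid.
A Kripke countermodel: worlds 0, 1, 2; order generated by 0 \le 1, 0 \le 2; atoms true at each world — 0:{}; 1:{Q}; 2:{}.
0 \nVdash \neg Q \lor \neg \neg Q: neither disjunct is forced at 0.
0 \nVdash \neg Q since 1 is accessible from 0 and 1 \Vdash Q.
So the root 0 does not force the formula.

No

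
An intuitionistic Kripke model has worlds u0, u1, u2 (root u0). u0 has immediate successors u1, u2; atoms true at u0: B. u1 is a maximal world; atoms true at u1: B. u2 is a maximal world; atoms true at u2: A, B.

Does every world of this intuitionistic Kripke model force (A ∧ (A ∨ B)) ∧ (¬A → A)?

No

Not every world: u0 ⊮ (A ∧ (A ∨ B)) ∧ (¬A → A).
u0 ⊮ (A ∧ (A ∨ B)) ∧ (¬A → A) since u0 fails A ∧ (A ∨ B).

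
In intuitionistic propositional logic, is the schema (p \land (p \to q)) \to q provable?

Yes

This is modus ponens in implicational form, which is intuitionistically derivable.
If a world forces p and p \to q, then applying the implication at that world (which is accessible from itself) gives q.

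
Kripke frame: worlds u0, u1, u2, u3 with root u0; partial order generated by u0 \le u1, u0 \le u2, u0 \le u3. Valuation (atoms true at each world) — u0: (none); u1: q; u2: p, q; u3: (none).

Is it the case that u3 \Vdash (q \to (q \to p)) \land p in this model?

u3 \nVdash (q \to (q \to p)) \land p since u3 fails p.

No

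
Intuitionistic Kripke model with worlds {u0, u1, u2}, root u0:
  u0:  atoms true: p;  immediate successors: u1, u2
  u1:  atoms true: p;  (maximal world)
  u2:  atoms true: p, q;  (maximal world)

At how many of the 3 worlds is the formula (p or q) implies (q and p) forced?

1

u0: does not force it — u0 does not force (p or q) implies (q and p): already at u0 itself, u0 forces p or q but u0 does not force q and p.
u1: does not force it.
u2: forces it.
Worlds forcing the formula: {u2}.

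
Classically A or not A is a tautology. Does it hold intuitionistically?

This is the law of excluded middle, which is not intuitionistically valid.
A Kripke countermodel: worlds u, v; order generated by u <= v; atoms true at each world — u:{}; v:{A}.
u does not force A or not A: neither disjunct is forced at u.
u lacks atom A, so u does not force A.
So the root u does not force the formula.

No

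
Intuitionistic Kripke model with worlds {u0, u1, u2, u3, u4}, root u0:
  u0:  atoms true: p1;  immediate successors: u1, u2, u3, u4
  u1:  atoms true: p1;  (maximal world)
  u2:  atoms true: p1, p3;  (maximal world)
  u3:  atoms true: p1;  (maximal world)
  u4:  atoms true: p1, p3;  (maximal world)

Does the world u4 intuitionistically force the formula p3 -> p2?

No

u4 ||-/- p3 -> p2: already at u4 itself, u4 ||- p3 but u4 ||-/- p2.
u4 lacks atom p2, so u4 ||-/- p2.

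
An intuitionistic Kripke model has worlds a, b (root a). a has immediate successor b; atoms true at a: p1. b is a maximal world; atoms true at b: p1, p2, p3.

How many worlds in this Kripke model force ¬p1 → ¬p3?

a: forces it.
b: forces it.
Worlds forcing the formula: {a, b}.

2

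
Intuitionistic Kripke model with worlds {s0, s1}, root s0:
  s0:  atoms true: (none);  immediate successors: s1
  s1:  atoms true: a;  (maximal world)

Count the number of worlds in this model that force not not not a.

s0: does not force it — s0 does not force not not not a since s0 is accessible from s0 and s0 forces not not a.
s1: does not force it.
Worlds forcing the formula: { }.

0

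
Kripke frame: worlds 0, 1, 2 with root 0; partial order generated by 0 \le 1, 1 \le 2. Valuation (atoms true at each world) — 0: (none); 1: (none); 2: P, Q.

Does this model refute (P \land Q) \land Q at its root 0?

Yes

0 \nVdash (P \land Q) \land Q since 0 fails P \land Q.
So the root 0 does not force (P \land Q) \land Q; the model is a countermodel.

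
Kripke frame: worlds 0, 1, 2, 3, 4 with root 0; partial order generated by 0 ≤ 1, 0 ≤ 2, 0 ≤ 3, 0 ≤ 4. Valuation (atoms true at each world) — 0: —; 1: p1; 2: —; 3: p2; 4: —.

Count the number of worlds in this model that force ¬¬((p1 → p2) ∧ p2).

0: does not force it — 0 ⊮ ¬¬((p1 → p2) ∧ p2) since 1 is accessible from 0 and 1 ⊩ ¬((p1 → p2) ∧ p2).
1: does not force it — 1 ⊮ ¬¬((p1 → p2) ∧ p2) since 1 is accessible from 1 and 1 ⊩ ¬((p1 → p2) ∧ p2).
2: does not force it.
3: forces it.
4: does not force it.
Worlds forcing the formula: {3}.

1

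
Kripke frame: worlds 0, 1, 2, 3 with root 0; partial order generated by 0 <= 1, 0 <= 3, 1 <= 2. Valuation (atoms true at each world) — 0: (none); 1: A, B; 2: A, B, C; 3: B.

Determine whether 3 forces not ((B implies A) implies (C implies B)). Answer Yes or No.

No

3 does not force not ((B implies A) implies (C implies B)) since 3 is accessible from 3 and 3 forces (B implies A) implies (C implies B).
3 forces (B implies A) implies (C implies B) vacuously: no world accessible from 3 forces the antecedent B implies A.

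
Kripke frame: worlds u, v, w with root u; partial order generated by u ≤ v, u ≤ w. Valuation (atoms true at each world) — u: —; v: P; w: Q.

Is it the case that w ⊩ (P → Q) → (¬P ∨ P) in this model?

w ⊩ (P → Q) → (¬P ∨ P): every world accessible from w that forces P → Q (namely w) also forces ¬P ∨ P.

Yes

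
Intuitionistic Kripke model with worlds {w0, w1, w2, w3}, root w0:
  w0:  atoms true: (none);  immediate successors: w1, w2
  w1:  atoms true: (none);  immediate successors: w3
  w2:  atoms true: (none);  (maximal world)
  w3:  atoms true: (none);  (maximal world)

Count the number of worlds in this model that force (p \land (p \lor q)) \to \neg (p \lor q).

w0: forces it.
w1: forces it.
w2: forces it.
w3: forces it.
Worlds forcing the formula: {w0, w1, w2, w3}.

4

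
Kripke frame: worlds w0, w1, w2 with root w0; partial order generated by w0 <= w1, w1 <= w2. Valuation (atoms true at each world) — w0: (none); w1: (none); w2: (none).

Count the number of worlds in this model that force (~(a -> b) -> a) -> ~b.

3

w0: forces it.
w1: forces it.
w2: forces it.
Worlds forcing the formula: {w0, w1, w2}.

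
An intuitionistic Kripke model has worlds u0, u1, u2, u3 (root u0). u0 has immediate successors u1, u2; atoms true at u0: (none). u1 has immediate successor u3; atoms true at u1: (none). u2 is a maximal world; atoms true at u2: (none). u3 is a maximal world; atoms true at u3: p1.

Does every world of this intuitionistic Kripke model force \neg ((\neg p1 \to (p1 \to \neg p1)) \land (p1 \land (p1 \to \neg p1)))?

Yes

u0 \Vdash \neg ((\neg p1 \to (p1 \to \neg p1)) \land (p1 \land (p1 \to \neg p1))): no world accessible from u0 forces (\neg p1 \to (p1 \to \neg p1)) \land (p1 \land (p1 \to \neg p1)).
Since the root u0 forces \neg ((\neg p1 \to (p1 \to \neg p1)) \land (p1 \land (p1 \to \neg p1))) and forcing is persistent (monotone upward), every world forces it.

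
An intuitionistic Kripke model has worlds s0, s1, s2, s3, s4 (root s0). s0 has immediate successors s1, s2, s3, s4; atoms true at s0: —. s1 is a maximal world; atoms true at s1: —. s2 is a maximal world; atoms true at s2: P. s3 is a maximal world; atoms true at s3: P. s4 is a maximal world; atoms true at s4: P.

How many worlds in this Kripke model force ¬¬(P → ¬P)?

1

s0: does not force it — s0 ⊮ ¬¬(P → ¬P) since s2 is accessible from s0 and s2 ⊩ ¬(P → ¬P).
s1: forces it.
s2: does not force it — s2 ⊮ ¬¬(P → ¬P) since s2 is accessible from s2 and s2 ⊩ ¬(P → ¬P).
s3: does not force it.
s4: does not force it.
Worlds forcing the formula: {s1}.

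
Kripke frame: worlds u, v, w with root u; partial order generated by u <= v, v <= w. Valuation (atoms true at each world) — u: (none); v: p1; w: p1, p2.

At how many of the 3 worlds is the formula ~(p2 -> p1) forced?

u: does not force it — u ||-/- ~(p2 -> p1) since u is accessible from u and u ||- p2 -> p1.
v: does not force it — v ||-/- ~(p2 -> p1) since v is accessible from v and v ||- p2 -> p1.
w: does not force it.
Worlds forcing the formula: { }.

0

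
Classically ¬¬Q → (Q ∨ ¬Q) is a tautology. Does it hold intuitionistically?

This is a variant of double-negation elimination (deriving excluded middle from double negation), which is not intuitionistically valid.
A Kripke countermodel: worlds u0, u1; order generated by u0 ≤ u1; atoms true at each world — u0:{}; u1:{Q}.
u0 ⊮ ¬¬Q → (Q ∨ ¬Q): already at u0 itself, u0 ⊩ ¬¬Q but u0 ⊮ Q ∨ ¬Q.
u0 ⊮ Q ∨ ¬Q: neither disjunct is forced at u0.
u0 lacks atom Q, so u0 ⊮ Q.
So the root u0 does not force the formula.

No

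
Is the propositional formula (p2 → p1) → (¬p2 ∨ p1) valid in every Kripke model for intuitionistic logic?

This is the material-implication-as-disjunction principle, which is not intuitionistically valid.
A Kripke countermodel: worlds w0, w1; order generated by w0 ≤ w1; atoms true at each world — w0:{}; w1:{p1,p2}.
w0 ⊮ (p2 → p1) → (¬p2 ∨ p1): already at w0 itself, w0 ⊩ p2 → p1 but w0 ⊮ ¬p2 ∨ p1.
w0 ⊮ ¬p2 ∨ p1: neither disjunct is forced at w0.
w0 ⊮ ¬p2 since w1 is accessible from w0 and w1 ⊩ p2.
So the root w0 does not force the formula.

No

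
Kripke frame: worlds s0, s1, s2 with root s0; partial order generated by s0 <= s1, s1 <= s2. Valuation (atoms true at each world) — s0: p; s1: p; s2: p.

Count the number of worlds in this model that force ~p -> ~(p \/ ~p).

s0: forces it.
s1: forces it.
s2: forces it.
Worlds forcing the formula: {s0, s1, s2}.

3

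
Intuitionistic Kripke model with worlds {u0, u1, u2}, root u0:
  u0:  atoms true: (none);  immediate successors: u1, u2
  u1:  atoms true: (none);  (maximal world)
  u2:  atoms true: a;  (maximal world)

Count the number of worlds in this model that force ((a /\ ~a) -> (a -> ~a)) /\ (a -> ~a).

1

u0: does not force it — u0 ||-/- ((a /\ ~a) -> (a -> ~a)) /\ (a -> ~a) since u0 fails a -> ~a.
u1: forces it.
u2: does not force it.
Worlds forcing the formula: {u1}.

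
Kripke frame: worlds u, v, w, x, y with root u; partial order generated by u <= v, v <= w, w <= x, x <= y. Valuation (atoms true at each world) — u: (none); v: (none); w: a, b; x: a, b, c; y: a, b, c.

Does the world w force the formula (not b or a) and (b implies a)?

Yes

w forces (not b or a) and (b implies a) since w forces both conjuncts.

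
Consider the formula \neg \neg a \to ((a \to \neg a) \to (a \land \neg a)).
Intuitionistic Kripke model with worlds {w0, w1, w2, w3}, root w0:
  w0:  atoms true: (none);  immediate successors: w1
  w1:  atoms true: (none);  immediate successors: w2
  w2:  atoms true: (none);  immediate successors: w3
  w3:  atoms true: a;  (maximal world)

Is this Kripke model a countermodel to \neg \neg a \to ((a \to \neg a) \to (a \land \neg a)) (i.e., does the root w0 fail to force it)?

No

w0 \Vdash \neg \neg a \to ((a \to \neg a) \to (a \land \neg a)): every world accessible from w0 that forces \neg \neg a (namely w0, w1, w2, w3) also forces (a \to \neg a) \to (a \land \neg a).
So the root w0 forces \neg \neg a \to ((a \to \neg a) \to (a \land \neg a)); the model is not a countermodel.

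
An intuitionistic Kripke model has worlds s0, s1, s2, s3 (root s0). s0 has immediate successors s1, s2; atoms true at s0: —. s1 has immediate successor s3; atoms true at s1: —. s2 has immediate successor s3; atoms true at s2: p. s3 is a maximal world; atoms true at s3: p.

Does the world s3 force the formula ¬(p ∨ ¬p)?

No

s3 ⊮ ¬(p ∨ ¬p) since s3 is accessible from s3 and s3 ⊩ p ∨ ¬p.
s3 ⊩ p ∨ ¬p via the disjunct p.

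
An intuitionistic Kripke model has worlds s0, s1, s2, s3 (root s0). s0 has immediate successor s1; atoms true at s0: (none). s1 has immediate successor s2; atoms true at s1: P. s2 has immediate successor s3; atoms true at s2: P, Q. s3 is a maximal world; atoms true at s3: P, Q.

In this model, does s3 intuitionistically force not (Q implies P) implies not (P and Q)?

s3 forces not (Q implies P) implies not (P and Q) vacuously: no world accessible from s3 forces the antecedent not (Q implies P).

Yes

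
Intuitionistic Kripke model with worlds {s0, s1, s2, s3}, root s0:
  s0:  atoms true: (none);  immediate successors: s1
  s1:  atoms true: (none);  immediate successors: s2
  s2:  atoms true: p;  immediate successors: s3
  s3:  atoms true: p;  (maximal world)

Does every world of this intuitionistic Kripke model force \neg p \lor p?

No

Not every world: s0 \nVdash \neg p \lor p.
s0 \nVdash \neg p \lor p: neither disjunct is forced at s0.
s0 \nVdash \neg p since s2 is accessible from s0 and s2 \Vdash p.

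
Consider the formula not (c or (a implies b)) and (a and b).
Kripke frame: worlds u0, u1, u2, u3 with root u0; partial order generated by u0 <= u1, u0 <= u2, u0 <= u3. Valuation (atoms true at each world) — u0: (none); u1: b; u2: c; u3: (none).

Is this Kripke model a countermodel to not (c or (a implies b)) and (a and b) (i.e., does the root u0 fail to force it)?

u0 does not force not (c or (a implies b)) and (a and b) since u0 fails not (c or (a implies b)).
So the root u0 does not force not (c or (a implies b)) and (a and b); the model is a countermodel.

Yes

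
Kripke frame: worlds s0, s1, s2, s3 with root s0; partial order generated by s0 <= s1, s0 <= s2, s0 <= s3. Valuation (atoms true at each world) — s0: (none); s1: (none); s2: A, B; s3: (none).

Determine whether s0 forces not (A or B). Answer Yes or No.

No

s0 does not force not (A or B) since s2 is accessible from s0 and s2 forces A or B.
s2 forces A or B via the disjunct A.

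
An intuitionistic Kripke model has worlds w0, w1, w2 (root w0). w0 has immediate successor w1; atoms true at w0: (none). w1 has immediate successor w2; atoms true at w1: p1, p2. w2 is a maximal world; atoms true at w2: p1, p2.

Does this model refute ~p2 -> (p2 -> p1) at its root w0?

w0 ||- ~p2 -> (p2 -> p1) vacuously: no world accessible from w0 forces the antecedent ~p2.
So the root w0 forces ~p2 -> (p2 -> p1); the model is not a countermodel.

No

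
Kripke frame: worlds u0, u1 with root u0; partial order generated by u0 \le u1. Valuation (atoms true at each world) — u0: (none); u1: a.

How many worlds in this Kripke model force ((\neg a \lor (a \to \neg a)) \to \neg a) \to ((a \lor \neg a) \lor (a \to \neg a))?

1

u0: does not force it — u0 \nVdash ((\neg a \lor (a \to \neg a)) \to \neg a) \to ((a \lor \neg a) \lor (a \to \neg a)): already at u0 itself, u0 \Vdash (\neg a \lor (a \to \neg a)) \to \neg a but u0 \nVdash (a \lor \neg a) \lor (a \to \neg a).
u1: forces it.
Worlds forcing the formula: {u1}.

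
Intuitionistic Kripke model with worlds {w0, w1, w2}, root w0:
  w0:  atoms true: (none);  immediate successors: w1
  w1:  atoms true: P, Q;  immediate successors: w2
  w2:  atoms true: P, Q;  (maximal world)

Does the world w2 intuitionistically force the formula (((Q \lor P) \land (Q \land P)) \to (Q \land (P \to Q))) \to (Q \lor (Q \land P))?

Yes

w2 \Vdash (((Q \lor P) \land (Q \land P)) \to (Q \land (P \to Q))) \to (Q \lor (Q \land P)): every world accessible from w2 that forces ((Q \lor P) \land (Q \land P)) \to (Q \land (P \to Q)) (namely w2) also forces Q \lor (Q \land P).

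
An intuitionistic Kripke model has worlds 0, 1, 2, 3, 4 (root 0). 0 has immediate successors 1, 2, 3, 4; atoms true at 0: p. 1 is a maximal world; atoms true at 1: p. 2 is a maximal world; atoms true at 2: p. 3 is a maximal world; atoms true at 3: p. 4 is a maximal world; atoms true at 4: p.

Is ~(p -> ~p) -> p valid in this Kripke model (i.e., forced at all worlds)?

0 ||- ~(p -> ~p) -> p: every world accessible from 0 that forces ~(p -> ~p) (namely 0, 1, 2, 3, 4) also forces p.
Since the root 0 forces ~(p -> ~p) -> p and forcing is persistent (monotone upward), every world forces it.

Yes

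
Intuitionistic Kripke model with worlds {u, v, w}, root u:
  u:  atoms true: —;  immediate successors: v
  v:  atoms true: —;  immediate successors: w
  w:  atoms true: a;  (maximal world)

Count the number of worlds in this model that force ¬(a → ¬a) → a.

1

u: does not force it — u ⊮ ¬(a → ¬a) → a: already at u itself, u ⊩ ¬(a → ¬a) but u ⊮ a.
v: does not force it — v ⊮ ¬(a → ¬a) → a: already at v itself, v ⊩ ¬(a → ¬a) but v ⊮ a.
w: forces it.
Worlds forcing the formula: {w}.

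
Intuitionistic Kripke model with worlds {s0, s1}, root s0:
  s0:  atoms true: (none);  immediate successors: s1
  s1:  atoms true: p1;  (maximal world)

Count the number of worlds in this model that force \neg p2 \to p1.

s0: does not force it — s0 \nVdash \neg p2 \to p1: already at s0 itself, s0 \Vdash \neg p2 but s0 \nVdash p1.
s1: forces it.
Worlds forcing the formula: {s1}.

1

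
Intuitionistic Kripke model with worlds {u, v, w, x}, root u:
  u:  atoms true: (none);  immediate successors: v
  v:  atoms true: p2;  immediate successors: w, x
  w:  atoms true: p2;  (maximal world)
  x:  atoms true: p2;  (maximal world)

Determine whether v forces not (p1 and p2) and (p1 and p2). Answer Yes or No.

No

v does not force not (p1 and p2) and (p1 and p2) since v fails p1 and p2.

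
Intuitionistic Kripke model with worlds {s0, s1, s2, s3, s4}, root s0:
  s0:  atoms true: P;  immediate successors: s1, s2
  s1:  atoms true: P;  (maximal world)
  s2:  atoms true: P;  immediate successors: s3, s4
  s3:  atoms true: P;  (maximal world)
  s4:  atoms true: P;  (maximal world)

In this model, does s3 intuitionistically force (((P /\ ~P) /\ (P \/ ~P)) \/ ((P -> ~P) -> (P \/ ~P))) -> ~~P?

Yes

s3 ||- (((P /\ ~P) /\ (P \/ ~P)) \/ ((P -> ~P) -> (P \/ ~P))) -> ~~P: every world accessible from s3 that forces ((P /\ ~P) /\ (P \/ ~P)) \/ ((P -> ~P) -> (P \/ ~P)) (namely s3) also forces ~~P.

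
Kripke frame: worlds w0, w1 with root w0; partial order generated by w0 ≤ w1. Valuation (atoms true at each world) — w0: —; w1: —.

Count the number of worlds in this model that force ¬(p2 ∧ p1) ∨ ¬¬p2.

2

w0: forces it.
w1: forces it.
Worlds forcing the formula: {w0, w1}.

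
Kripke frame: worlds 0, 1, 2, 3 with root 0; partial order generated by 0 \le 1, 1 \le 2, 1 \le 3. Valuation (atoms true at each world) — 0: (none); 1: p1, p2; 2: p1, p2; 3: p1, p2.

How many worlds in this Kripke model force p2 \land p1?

0: does not force it — 0 \nVdash p2 \land p1 since 0 fails p2.
1: forces it.
2: forces it.
3: forces it.
Worlds forcing the formula: {1, 2, 3}.

3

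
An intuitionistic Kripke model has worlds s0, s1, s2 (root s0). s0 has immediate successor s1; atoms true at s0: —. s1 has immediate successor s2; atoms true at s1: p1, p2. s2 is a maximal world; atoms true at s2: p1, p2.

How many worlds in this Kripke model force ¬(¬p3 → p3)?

3

s0: forces it.
s1: forces it.
s2: forces it.
Worlds forcing the formula: {s0, s1, s2}.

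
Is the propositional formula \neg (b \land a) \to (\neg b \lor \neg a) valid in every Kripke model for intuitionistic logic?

This is the constructively invalid direction of De Morgan's law for conjunction, which is not intuitionistically valid.
A Kripke countermodel: worlds u, v, w; order generated by u \le v, u \le w; atoms true at each world — u:{}; v:{b}; w:{a}.
u \nVdash \neg (b \land a) \to (\neg b \lor \neg a): already at u itself, u \Vdash \neg (b \land a) but u \nVdash \neg b \lor \neg a.
u \nVdash \neg b \lor \neg a: neither disjunct is forced at u.
u \nVdash \neg b since v is accessible from u and v \Vdash b.
So the root u does not force the formula.

No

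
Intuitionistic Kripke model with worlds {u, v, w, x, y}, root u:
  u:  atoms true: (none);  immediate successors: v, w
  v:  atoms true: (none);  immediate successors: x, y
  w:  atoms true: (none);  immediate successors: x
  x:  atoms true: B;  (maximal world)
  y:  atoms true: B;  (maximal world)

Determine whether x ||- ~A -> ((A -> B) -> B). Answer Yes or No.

Yes

x ||- ~A -> ((A -> B) -> B): every world accessible from x that forces ~A (namely x) also forces (A -> B) -> B.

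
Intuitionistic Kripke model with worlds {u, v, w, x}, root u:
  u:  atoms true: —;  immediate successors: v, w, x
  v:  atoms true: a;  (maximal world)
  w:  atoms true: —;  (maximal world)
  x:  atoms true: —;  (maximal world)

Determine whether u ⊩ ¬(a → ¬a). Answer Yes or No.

u ⊮ ¬(a → ¬a) since w is accessible from u and w ⊩ a → ¬a.
w ⊩ a → ¬a vacuously: no world accessible from w forces the antecedent a.

No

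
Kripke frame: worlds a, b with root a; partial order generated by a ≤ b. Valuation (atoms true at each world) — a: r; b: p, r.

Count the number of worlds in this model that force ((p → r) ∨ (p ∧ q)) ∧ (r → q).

a: does not force it — a ⊮ ((p → r) ∨ (p ∧ q)) ∧ (r → q) since a fails r → q.
b: does not force it — b ⊮ ((p → r) ∨ (p ∧ q)) ∧ (r → q) since b fails r → q.
Worlds forcing the formula: { }.

0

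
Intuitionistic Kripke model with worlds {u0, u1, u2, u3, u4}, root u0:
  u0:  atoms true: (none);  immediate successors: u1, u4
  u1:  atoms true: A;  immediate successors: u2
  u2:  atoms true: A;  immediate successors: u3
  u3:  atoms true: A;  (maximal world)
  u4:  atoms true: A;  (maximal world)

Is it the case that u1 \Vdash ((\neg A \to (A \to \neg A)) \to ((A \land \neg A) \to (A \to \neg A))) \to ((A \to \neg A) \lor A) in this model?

Yes

u1 \Vdash ((\neg A \to (A \to \neg A)) \to ((A \land \neg A) \to (A \to \neg A))) \to ((A \to \neg A) \lor A): every world accessible from u1 that forces (\neg A \to (A \to \neg A)) \to ((A \land \neg A) \to (A \to \neg A)) (namely u1, u2, u3) also forces (A \to \neg A) \lor A.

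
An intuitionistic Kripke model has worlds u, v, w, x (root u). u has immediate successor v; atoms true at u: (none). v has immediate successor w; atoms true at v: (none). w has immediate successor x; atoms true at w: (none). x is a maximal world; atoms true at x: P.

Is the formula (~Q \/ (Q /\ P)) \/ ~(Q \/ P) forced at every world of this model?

u ||- (~Q \/ (Q /\ P)) \/ ~(Q \/ P) via the disjunct ~Q \/ (Q /\ P).
Since the root u forces (~Q \/ (Q /\ P)) \/ ~(Q \/ P) and forcing is persistent (monotone upward), every world forces it.

Yes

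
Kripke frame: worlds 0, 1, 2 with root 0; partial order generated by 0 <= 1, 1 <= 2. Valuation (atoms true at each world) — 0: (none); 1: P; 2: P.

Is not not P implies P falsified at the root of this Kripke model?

0 does not force not not P implies P: already at 0 itself, 0 forces not not P but 0 does not force P.
0 lacks atom P, so 0 does not force P.
So the root 0 does not force not not P implies P; the model is a countermodel.

Yes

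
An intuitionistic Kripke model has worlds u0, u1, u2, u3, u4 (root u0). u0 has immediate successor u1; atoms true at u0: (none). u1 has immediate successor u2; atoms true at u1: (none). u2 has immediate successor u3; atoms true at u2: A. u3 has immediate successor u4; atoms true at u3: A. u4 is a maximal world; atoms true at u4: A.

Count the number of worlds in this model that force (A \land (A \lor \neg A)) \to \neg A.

u0: does not force it — u0 \nVdash (A \land (A \lor \neg A)) \to \neg A: at the accessible world u2, u2 \Vdash A \land (A \lor \neg A) but u2 \nVdash \neg A.
u1: does not force it — u1 \nVdash (A \land (A \lor \neg A)) \to \neg A: at the accessible world u2, u2 \Vdash A \land (A \lor \neg A) but u2 \nVdash \neg A.
u2: does not force it — u2 \nVdash (A \land (A \lor \neg A)) \to \neg A: already at u2 itself, u2 \Vdash A \land (A \lor \neg A) but u2 \nVdash \neg A.
u3: does not force it.
u4: does not force it.
Worlds forcing the formula: { }.

0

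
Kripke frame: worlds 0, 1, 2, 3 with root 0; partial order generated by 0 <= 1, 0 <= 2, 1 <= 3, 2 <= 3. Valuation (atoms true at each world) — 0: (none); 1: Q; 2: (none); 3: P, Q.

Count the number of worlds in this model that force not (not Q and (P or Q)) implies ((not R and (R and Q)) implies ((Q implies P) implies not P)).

4

0: forces it.
1: forces it.
2: forces it.
3: forces it.
Worlds forcing the formula: {0, 1, 2, 3}.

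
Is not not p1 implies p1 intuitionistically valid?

No

This is double-negation elimination, which is not intuitionistically valid.
A Kripke countermodel: worlds u, v; order generated by u <= v; atoms true at each world — u:{}; v:{p1}.
u does not force not not p1 implies p1: already at u itself, u forces not not p1 but u does not force p1.
u lacks atom p1, so u does not force p1.
So the root u does not force the formula.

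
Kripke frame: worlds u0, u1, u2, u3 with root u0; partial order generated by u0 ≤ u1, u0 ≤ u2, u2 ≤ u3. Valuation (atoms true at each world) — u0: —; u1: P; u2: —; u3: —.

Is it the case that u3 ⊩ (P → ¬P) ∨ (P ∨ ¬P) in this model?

u3 ⊩ (P → ¬P) ∨ (P ∨ ¬P) via the disjunct P → ¬P.

Yes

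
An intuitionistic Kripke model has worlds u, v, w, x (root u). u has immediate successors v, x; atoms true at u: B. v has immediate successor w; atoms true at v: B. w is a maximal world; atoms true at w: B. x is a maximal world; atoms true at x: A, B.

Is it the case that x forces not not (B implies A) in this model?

Yes

x forces not not (B implies A): no world accessible from x forces not (B implies A).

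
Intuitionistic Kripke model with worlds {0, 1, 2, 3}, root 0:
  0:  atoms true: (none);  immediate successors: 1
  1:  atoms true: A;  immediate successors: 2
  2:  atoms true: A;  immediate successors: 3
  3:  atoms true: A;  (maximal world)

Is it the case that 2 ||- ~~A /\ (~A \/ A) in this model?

Yes

2 ||- ~~A /\ (~A \/ A) since 2 forces both conjuncts.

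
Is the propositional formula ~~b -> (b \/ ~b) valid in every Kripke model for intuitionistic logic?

This is a variant of double-negation elimination (deriving excluded middle from double negation), which is not intuitionistically valid.
A Kripke countermodel: worlds u, v; order generated by u <= v; atoms true at each world — u:{}; v:{b}.
u ||-/- ~~b -> (b \/ ~b): already at u itself, u ||- ~~b but u ||-/- b \/ ~b.
u ||-/- b \/ ~b: neither disjunct is forced at u.
u lacks atom b, so u ||-/- b.
So the root u does not force the formula.

No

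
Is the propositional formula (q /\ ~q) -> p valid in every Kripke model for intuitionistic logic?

This is an instance of ex falso quodlibet, which is intuitionistically derivable.
No world can force both q and ~q, so the antecedent q /\ ~q is never forced and the implication holds vacuously at every world.

Yes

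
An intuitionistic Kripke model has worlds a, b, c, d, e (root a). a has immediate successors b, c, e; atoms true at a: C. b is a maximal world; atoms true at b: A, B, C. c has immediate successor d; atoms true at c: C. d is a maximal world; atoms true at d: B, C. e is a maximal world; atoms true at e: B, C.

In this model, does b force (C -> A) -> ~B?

b ||-/- (C -> A) -> ~B: already at b itself, b ||- C -> A but b ||-/- ~B.
b ||-/- ~B since b is accessible from b and b ||- B.

No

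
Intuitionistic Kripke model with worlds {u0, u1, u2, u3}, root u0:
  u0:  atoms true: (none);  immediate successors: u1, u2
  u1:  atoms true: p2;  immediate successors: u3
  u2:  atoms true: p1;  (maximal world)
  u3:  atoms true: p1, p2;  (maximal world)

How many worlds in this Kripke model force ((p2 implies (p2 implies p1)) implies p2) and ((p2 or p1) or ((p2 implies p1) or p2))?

u0: does not force it — u0 does not force ((p2 implies (p2 implies p1)) implies p2) and ((p2 or p1) or ((p2 implies p1) or p2)) since u0 fails (p2 implies (p2 implies p1)) implies p2.
u1: forces it.
u2: does not force it — u2 does not force ((p2 implies (p2 implies p1)) implies p2) and ((p2 or p1) or ((p2 implies p1) or p2)) since u2 fails (p2 implies (p2 implies p1)) implies p2.
u3: forces it.
Worlds forcing the formula: {u1, u3}.

2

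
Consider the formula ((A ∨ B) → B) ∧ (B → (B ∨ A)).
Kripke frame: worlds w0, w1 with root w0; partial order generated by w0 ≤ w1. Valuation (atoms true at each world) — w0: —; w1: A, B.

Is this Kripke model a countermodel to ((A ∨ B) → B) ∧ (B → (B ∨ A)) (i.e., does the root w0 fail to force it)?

No

w0 ⊩ ((A ∨ B) → B) ∧ (B → (B ∨ A)) since w0 forces both conjuncts.
So the root w0 forces ((A ∨ B) → B) ∧ (B → (B ∨ A)); the model is not a countermodel.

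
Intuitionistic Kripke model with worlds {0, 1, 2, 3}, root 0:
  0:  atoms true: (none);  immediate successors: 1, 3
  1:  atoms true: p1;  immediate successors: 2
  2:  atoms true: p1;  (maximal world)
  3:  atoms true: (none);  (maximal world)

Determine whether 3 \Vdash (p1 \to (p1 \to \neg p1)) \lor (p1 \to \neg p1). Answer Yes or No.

3 \Vdash (p1 \to (p1 \to \neg p1)) \lor (p1 \to \neg p1) via the disjunct p1 \to (p1 \to \neg p1).

Yes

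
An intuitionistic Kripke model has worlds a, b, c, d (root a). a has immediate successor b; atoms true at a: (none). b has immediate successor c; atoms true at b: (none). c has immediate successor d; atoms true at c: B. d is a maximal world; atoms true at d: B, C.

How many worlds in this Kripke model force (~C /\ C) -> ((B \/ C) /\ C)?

a: forces it.
b: forces it.
c: forces it.
d: forces it.
Worlds forcing the formula: {a, b, c, d}.

4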